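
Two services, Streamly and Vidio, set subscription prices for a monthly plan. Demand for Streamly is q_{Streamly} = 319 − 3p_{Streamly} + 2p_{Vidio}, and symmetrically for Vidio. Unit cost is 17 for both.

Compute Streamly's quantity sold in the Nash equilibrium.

226.5

Streamly's profit: π = (p_{Streamly} − 17)(319 − 3p_{Streamly} + 2p_{Vidio}).
∂π/∂p_{Streamly} = 370 − 6p_{Streamly} + 2p_{Vidio} = 0 ⇒ p_{Streamly} = 185/3 + (1/3)p_{Vidio}.
By symmetry p_{Vidio} = p_{Streamly}; substituting into the reaction function, (2/3)p_{Streamly} = 185/3 and p_{Streamly} = 92.5.
q_{Streamly} = 319 − 3·92.5 + 2·92.5 = 226.5.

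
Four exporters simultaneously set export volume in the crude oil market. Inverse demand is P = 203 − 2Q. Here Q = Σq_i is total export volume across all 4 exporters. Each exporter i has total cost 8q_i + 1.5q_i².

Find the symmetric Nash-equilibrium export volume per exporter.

A representative exporter's profit is π_i = q_i(203 − 2Q) − 8q_i − 1.5q_i², with Q = q_i + Σ_{j≠i} q_j.
First-order condition: 195 − 7q_i − 2Σ_{j≠i} q_j = 0.
Imposing symmetry (q_j = q for all j) turns Σ_{j≠i} q_j into 3q, so 195 = 13q and q = 15.

15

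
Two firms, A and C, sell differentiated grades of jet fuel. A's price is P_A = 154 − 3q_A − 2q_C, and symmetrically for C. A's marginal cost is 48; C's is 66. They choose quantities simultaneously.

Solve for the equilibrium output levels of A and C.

Firm A's profit: π = q_A(154 − 3q_A − 2q_C) − 48q_A.
∂π/∂q_A = 106 − 6q_A − 2q_C = 0 ⇒ q_A = 53/3 − (1/3)q_C.
Similarly q_C = 44/3 − (1/3)q_A.
Plugging q_C into A's best response: q_A = 53/3 − (1/3)(44/3 − (1/3)q_A) ⇒ (8/9)q_A = 115/9, so q_A = 14.375.
Then q_C = 44/3 − (1/3)·14.375 = 9.875.

14.375, 9.875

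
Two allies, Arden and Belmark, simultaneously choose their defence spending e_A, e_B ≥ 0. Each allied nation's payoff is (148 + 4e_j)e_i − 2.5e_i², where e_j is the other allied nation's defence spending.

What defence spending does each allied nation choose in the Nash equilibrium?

148

Arden's payoff is (148 + 4e_B)e_A − 2.5e_A².
∂π/∂e_A = 148 + 4e_B − 5e_A = 0, so e_A = 29.6 + 0.8e_B.
The game is symmetric, so in equilibrium e_B = e_A: the reaction function gives 0.2e_A = 29.6, hence e_A = 148.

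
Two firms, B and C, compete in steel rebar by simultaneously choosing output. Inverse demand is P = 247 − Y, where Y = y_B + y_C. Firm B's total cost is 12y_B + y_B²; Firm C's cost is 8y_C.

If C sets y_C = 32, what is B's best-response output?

50.75

Firm B's profit: π = y_B(247 − (y_B + y_C)) − 12y_B − y_B².
∂π/∂y_B = 235 − 4y_B − y_C = 0, so y_B = 58.75 − 0.25y_C.
At y_C = 32: y_B = 58.75 − 0.25·32 = 50.75.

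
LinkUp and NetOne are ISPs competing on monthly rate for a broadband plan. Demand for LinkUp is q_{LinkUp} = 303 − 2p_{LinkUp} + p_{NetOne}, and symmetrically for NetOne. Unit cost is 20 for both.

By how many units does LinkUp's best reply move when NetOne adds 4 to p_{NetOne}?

1

LinkUp's profit: π = (p_{LinkUp} − 20)(303 − 2p_{LinkUp} + p_{NetOne}).
∂π/∂p_{LinkUp} = 343 − 4p_{LinkUp} + p_{NetOne} = 0 ⇒ p_{LinkUp} = 85.75 + 0.25p_{NetOne}.
The reaction-function slope is 0.25, so a 4-unit rise in p_{NetOne} moves p_{LinkUp} by 0.25 × 4 = 1. LinkUp's best response rises — the actions are strategic complements.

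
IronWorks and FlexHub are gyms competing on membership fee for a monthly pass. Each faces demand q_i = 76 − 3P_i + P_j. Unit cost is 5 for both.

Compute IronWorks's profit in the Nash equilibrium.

IronWorks's profit: π = (P_{IronWorks} − 5)(76 − 3P_{IronWorks} + P_{FlexHub}).
∂π/∂P_{IronWorks} = 91 − 6P_{IronWorks} + P_{FlexHub} = 0 ⇒ P_{IronWorks} = 91/6 + (1/6)P_{FlexHub}.
By symmetry P_{FlexHub} = P_{IronWorks}; substituting into the reaction function, (5/6)P_{IronWorks} = 91/6 and P_{IronWorks} = 18.2.
q_{IronWorks} = 76 − 3·18.2 + 18.2 = 39.6.
Profit = (18.2 − 5)·39.6 = 522.72.

522.72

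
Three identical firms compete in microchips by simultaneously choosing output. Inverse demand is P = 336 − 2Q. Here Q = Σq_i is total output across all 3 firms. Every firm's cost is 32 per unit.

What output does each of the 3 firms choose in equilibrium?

38

A representative firm's profit is π_i = q_i(336 − 2Q) − 32q_i, with Q = q_i + Σ_{j≠i} q_j.
First-order condition: 304 − 4q_i − 2Σ_{j≠i} q_j = 0.
With identical firms, set every q_j = q: then 304 − 4q − 4q = 0, i.e. q = 304/8 = 38.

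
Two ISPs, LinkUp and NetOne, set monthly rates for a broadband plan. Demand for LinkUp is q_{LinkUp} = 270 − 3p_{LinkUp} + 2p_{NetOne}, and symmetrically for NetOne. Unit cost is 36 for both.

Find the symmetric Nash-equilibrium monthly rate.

94.5

LinkUp's profit: π = (p_{LinkUp} − 36)(270 − 3p_{LinkUp} + 2p_{NetOne}).
∂π/∂p_{LinkUp} = 378 − 6p_{LinkUp} + 2p_{NetOne} = 0 ⇒ p_{LinkUp} = 63 + (1/3)p_{NetOne}.
The game is symmetric, so in equilibrium p_{NetOne} = p_{LinkUp}: the reaction function gives (2/3)p_{LinkUp} = 63, hence p_{LinkUp} = 94.5.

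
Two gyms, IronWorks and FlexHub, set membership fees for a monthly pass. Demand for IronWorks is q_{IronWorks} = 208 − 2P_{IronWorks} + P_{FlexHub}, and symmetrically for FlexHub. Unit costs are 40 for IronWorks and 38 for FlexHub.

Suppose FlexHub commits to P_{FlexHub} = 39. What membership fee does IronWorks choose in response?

IronWorks's profit: π = (P_{IronWorks} − 40)(208 − 2P_{IronWorks} + P_{FlexHub}).
∂π/∂P_{IronWorks} = 288 − 4P_{IronWorks} + P_{FlexHub} = 0 ⇒ P_{IronWorks} = 72 + 0.25P_{FlexHub}.
At P_{FlexHub} = 39: P_{IronWorks} = 72 + 0.25·39 = 81.75.

81.75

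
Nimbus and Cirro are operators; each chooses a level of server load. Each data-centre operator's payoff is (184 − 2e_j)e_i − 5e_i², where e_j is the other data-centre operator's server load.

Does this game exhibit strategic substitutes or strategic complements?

Nimbus's payoff is (184 − 2e_C)e_N − 5e_N².
∂π/∂e_N = 184 − 2e_C − 10e_N = 0, so e_N = 18.4 − 0.2e_C.
The best-response slope de_N/de_C = −0.2 < 0: the reaction function is downward-sloping, so the choices are strategic substitutes.

strategic substitutes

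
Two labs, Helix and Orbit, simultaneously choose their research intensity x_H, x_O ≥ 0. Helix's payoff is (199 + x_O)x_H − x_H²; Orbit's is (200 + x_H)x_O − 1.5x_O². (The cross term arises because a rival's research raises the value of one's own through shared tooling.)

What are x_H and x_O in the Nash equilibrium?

Expanding Helix's payoff: 199x_H + x_Ox_H − x_H².
∂π/∂x_H = 199 + x_O − 2x_H = 0, so x_H = 99.5 + 0.5x_O.
Likewise for Orbit: x_O = 200/3 + (1/3)x_H.
Substituting the second reaction function into the first: x_H = 99.5 + 0.5(200/3 + (1/3)x_H), which gives (5/6)x_H = 797/6 ⇒ x_H = 159.4.
Then x_O = 200/3 + (1/3)·159.4 = 119.8.

159.4, 119.8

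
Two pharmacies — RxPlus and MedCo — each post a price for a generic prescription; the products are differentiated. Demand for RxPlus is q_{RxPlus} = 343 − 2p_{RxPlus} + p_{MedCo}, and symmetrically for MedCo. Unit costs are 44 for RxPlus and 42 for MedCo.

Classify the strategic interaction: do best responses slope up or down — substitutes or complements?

RxPlus's profit: π = (p_{RxPlus} − 44)(343 − 2p_{RxPlus} + p_{MedCo}).
∂π/∂p_{RxPlus} = 431 − 4p_{RxPlus} + p_{MedCo} = 0 ⇒ p_{RxPlus} = 107.75 + 0.25p_{MedCo}.
The best-response slope dp_{RxPlus}/dp_{MedCo} = 0.25 > 0: the reaction function is upward-sloping, so the choices are strategic complements.

strategic complements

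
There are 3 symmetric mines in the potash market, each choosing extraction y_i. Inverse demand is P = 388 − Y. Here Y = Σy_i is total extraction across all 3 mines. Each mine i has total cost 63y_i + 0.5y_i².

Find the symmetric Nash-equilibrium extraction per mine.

65

A representative mine's profit is π_i = y_i(388 − Y) − 63y_i − 0.5y_i², with Y = y_i + Σ_{j≠i} y_j.
First-order condition: 325 − 3y_i − Σ_{j≠i} y_j = 0.
With identical mines, set every y_j = y: then 325 − 3y − 2y = 0, i.e. y = 325/5 = 65.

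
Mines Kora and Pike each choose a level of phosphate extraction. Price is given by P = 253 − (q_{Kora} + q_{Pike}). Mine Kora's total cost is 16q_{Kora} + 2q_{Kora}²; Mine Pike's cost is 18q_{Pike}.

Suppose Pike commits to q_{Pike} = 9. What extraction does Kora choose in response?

38

Mine Kora's profit: π = q_{Kora}(253 − (q_{Kora} + q_{Pike})) − 16q_{Kora} − 2q_{Kora}².
∂π/∂q_{Kora} = 237 − 6q_{Kora} − q_{Pike} = 0, so q_{Kora} = 39.5 − (1/6)q_{Pike}.
At q_{Pike} = 9: q_{Kora} = 39.5 − (1/6)·9 = 38.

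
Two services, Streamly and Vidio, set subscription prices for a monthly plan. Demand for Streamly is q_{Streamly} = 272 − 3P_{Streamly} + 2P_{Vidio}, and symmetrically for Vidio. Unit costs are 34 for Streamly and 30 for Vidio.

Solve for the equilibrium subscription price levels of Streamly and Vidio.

92.75, 91.25

Streamly's profit: π = (P_{Streamly} − 34)(272 − 3P_{Streamly} + 2P_{Vidio}).
∂π/∂P_{Streamly} = 374 − 6P_{Streamly} + 2P_{Vidio} = 0 ⇒ P_{Streamly} = 187/3 + (1/3)P_{Vidio}.
Similarly P_{Vidio} = 181/3 + (1/3)P_{Streamly}.
Substituting the second reaction function into the first: P_{Streamly} = 187/3 + (1/3)(181/3 + (1/3)P_{Streamly}), which gives (8/9)P_{Streamly} = 742/9 ⇒ P_{Streamly} = 92.75.
Then P_{Vidio} = 181/3 + (1/3)·92.75 = 91.25.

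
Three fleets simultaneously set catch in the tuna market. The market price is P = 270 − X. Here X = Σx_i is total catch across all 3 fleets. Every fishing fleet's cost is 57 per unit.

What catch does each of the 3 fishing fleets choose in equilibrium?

53.25

A representative fishing fleet's profit is π_i = x_i(270 − X) − 57x_i, with X = x_i + Σ_{j≠i} x_j.
First-order condition: 213 − 2x_i − Σ_{j≠i} x_j = 0.
With identical fishing fleets, set every x_j = x: then 213 − 2x − 2x = 0, i.e. x = 213/4 = 53.25.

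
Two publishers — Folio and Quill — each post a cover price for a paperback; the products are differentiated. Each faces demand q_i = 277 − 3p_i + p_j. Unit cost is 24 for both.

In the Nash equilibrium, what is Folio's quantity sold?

Folio's profit: π = (p_{Folio} − 24)(277 − 3p_{Folio} + p_{Quill}).
∂π/∂p_{Folio} = 349 − 6p_{Folio} + p_{Quill} = 0 ⇒ p_{Folio} = 349/6 + (1/6)p_{Quill}.
Setting p_{Folio} = p_{Quill} in the reaction function: p_{Folio} = 349/6 + (1/6)p_{Folio}, so p_{Folio} = (349/6) / (5/6) = 69.8.
q_{Folio} = 277 − 3·69.8 + 69.8 = 137.4.

137.4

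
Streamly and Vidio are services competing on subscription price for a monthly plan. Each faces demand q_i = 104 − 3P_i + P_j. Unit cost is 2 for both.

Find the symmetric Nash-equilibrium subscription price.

Streamly's profit: π = (P_{Streamly} − 2)(104 − 3P_{Streamly} + P_{Vidio}).
∂π/∂P_{Streamly} = 110 − 6P_{Streamly} + P_{Vidio} = 0 ⇒ P_{Streamly} = 55/3 + (1/6)P_{Vidio}.
By symmetry P_{Vidio} = P_{Streamly}; substituting into the reaction function, (5/6)P_{Streamly} = 55/3 and P_{Streamly} = 22.

22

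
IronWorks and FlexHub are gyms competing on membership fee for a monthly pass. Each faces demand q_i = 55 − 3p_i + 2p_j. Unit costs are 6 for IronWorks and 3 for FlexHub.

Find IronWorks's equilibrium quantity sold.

IronWorks's profit: π = (p_{IronWorks} − 6)(55 − 3p_{IronWorks} + 2p_{FlexHub}).
∂π/∂p_{IronWorks} = 73 − 6p_{IronWorks} + 2p_{FlexHub} = 0 ⇒ p_{IronWorks} = 73/6 + (1/3)p_{FlexHub}.
Similarly p_{FlexHub} = 32/3 + (1/3)p_{IronWorks}.
Substituting the second reaction function into the first: p_{IronWorks} = 73/6 + (1/3)(32/3 + (1/3)p_{IronWorks}), which gives (8/9)p_{IronWorks} = 283/18 ⇒ p_{IronWorks} = 17.6875.
Then p_{FlexHub} = 32/3 + (1/3)·17.6875 = 16.5625.
q_{IronWorks} = 55 − 3·17.6875 + 2·16.5625 = 35.0625.

35.0625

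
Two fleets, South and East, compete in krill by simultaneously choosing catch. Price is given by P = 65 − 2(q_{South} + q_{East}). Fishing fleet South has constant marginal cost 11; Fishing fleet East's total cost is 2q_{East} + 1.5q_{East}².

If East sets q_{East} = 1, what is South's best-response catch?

13

Fishing fleet South's profit: π = q_{South}(65 − 2(q_{South} + q_{East})) − 11q_{South}.
∂π/∂q_{South} = 54 − 4q_{South} − 2q_{East} = 0, so q_{South} = 13.5 − 0.5q_{East}.
At q_{East} = 1: q_{South} = 13.5 − 0.5·1 = 13.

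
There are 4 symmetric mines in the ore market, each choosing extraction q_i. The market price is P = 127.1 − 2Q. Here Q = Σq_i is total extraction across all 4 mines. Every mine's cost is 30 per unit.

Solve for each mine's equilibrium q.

A representative mine's profit is π_i = q_i(127.1 − 2Q) − 30q_i, with Q = q_i + Σ_{j≠i} q_j.
First-order condition: 97.1 − 4q_i − 2Σ_{j≠i} q_j = 0.
With identical mines, set every q_j = q: then 97.1 − 4q − 6q = 0, i.e. q = 97.1/10 = 9.71.

9.71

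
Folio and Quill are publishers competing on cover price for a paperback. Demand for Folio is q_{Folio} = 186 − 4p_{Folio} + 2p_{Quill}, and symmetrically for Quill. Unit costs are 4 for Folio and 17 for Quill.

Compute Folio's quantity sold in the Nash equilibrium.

Folio's profit: π = (p_{Folio} − 4)(186 − 4p_{Folio} + 2p_{Quill}).
∂π/∂p_{Folio} = 202 − 8p_{Folio} + 2p_{Quill} = 0 ⇒ p_{Folio} = 25.25 + 0.25p_{Quill}.
Similarly p_{Quill} = 31.75 + 0.25p_{Folio}.
Plugging p_{Quill} into Folio's best response: p_{Folio} = 25.25 + 0.25(31.75 + 0.25p_{Folio}) ⇒ 0.9375p_{Folio} = 33.1875, so p_{Folio} = 35.4.
Then p_{Quill} = 31.75 + 0.25·35.4 = 40.6.
q_{Folio} = 186 − 4·35.4 + 2·40.6 = 125.6.

125.6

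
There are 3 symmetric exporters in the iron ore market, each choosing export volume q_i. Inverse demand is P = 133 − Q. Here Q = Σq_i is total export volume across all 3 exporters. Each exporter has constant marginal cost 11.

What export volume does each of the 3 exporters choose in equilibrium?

30.5

A representative exporter's profit is π_i = q_i(133 − Q) − 11q_i, with Q = q_i + Σ_{j≠i} q_j.
First-order condition: 122 − 2q_i − Σ_{j≠i} q_j = 0.
Imposing symmetry (q_j = q for all j) turns Σ_{j≠i} q_j into 2q, so 122 = 4q and q = 30.5.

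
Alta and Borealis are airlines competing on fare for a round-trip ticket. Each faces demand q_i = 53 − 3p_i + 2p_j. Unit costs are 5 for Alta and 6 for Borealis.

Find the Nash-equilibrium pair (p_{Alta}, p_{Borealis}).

Alta's profit: π = (p_{Alta} − 5)(53 − 3p_{Alta} + 2p_{Borealis}).
∂π/∂p_{Alta} = 68 − 6p_{Alta} + 2p_{Borealis} = 0 ⇒ p_{Alta} = 34/3 + (1/3)p_{Borealis}.
Similarly p_{Borealis} = 71/6 + (1/3)p_{Alta}.
Plugging p_{Borealis} into Alta's best response: p_{Alta} = 34/3 + (1/3)(71/6 + (1/3)p_{Alta}) ⇒ (8/9)p_{Alta} = 275/18, so p_{Alta} = 17.1875.
Then p_{Borealis} = 71/6 + (1/3)·17.1875 = 17.5625.

17.1875, 17.5625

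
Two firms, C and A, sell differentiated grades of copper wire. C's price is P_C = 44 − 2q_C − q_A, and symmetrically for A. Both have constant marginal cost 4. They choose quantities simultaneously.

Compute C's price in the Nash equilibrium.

Firm C's profit: π = q_C(44 − 2q_C − q_A) − 4q_C.
∂π/∂q_C = 40 − 4q_C − q_A = 0 ⇒ q_C = 10 − 0.25q_A.
Setting q_C = q_A in the reaction function: q_C = 10 − 0.25q_C, so q_C = 10 / 1.25 = 8.
P_C = 44 − 2·8 − 8 = 20.

20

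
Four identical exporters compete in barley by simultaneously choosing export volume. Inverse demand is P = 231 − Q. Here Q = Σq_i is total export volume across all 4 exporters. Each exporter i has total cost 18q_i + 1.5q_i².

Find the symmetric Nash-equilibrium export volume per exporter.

A representative exporter's profit is π_i = q_i(231 − Q) − 18q_i − 1.5q_i², with Q = q_i + Σ_{j≠i} q_j.
First-order condition: 213 − 5q_i − Σ_{j≠i} q_j = 0.
Imposing symmetry (q_j = q for all j) turns Σ_{j≠i} q_j into 3q, so 213 = 8q and q = 26.625.

26.625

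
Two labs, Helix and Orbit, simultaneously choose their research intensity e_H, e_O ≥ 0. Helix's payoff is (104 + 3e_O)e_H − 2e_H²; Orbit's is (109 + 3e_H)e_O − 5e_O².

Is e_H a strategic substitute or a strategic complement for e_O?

strategic complements

Expanding Helix's payoff: 104e_H + 3e_Oe_H − 2e_H².
∂π/∂e_H = 104 + 3e_O − 4e_H = 0, so e_H = 26 + 0.75e_O.
The best-response slope de_H/de_O = 0.75 > 0: the reaction function is upward-sloping, so the choices are strategic complements.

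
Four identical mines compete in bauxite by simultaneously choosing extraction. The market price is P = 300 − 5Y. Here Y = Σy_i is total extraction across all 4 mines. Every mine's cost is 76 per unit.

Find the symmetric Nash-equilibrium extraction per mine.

8.96

A representative mine's profit is π_i = y_i(300 − 5Y) − 76y_i, with Y = y_i + Σ_{j≠i} y_j.
First-order condition: 224 − 10y_i − 5Σ_{j≠i} y_j = 0.
Imposing symmetry (y_j = y for all j) turns Σ_{j≠i} y_j into 3y, so 224 = 25y and y = 8.96.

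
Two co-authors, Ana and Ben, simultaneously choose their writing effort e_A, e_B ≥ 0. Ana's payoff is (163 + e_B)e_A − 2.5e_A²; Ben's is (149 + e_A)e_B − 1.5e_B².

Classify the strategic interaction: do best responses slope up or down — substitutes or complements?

Expanding Ana's payoff: 163e_A + e_Be_A − 2.5e_A².
∂π/∂e_A = 163 + e_B − 5e_A = 0, so e_A = 32.6 + 0.2e_B.
The best-response slope de_A/de_B = 0.2 > 0: the reaction function is upward-sloping, so the choices are strategic complements.

strategic complements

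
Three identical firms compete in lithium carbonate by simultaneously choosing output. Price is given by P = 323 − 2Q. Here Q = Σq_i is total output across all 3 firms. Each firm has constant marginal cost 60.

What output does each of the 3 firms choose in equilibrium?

A representative firm's profit is π_i = q_i(323 − 2Q) − 60q_i, with Q = q_i + Σ_{j≠i} q_j.
First-order condition: 263 − 4q_i − 2Σ_{j≠i} q_j = 0.
With identical firms, set every q_j = q: then 263 − 4q − 4q = 0, i.e. q = 263/8 = 32.875.

32.875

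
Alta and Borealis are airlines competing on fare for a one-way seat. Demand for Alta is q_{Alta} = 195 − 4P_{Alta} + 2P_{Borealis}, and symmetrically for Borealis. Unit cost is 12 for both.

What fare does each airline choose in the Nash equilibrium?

Alta's profit: π = (P_{Alta} − 12)(195 − 4P_{Alta} + 2P_{Borealis}).
∂π/∂P_{Alta} = 243 − 8P_{Alta} + 2P_{Borealis} = 0 ⇒ P_{Alta} = 30.375 + 0.25P_{Borealis}.
By symmetry P_{Borealis} = P_{Alta}; substituting into the reaction function, 0.75P_{Alta} = 30.375 and P_{Alta} = 40.5.

40.5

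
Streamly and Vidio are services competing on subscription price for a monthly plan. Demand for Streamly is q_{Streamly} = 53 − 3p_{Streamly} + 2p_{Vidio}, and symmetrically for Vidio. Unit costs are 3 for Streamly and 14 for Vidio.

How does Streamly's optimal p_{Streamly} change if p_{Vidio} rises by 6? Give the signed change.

2

Streamly's profit: π = (p_{Streamly} − 3)(53 − 3p_{Streamly} + 2p_{Vidio}).
∂π/∂p_{Streamly} = 62 − 6p_{Streamly} + 2p_{Vidio} = 0 ⇒ p_{Streamly} = 31/3 + (1/3)p_{Vidio}.
The reaction-function slope is 1/3, so a 6-unit rise in p_{Vidio} moves p_{Streamly} by 1/3 × 6 = 2. Streamly's best response rises — the actions are strategic complements.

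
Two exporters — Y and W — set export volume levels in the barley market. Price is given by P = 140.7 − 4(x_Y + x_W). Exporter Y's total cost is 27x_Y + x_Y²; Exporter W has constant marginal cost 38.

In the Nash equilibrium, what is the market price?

Exporter Y's profit: π = x_Y(140.7 − 4(x_Y + x_W)) − 27x_Y − x_Y².
∂π/∂x_Y = 113.7 − 10x_Y − 4x_W = 0, so x_Y = 11.37 − 0.4x_W.
For W: ∂π/∂x_W = 102.7 − 8x_W − 4x_Y = 0 ⇒ x_W = 12.8375 − 0.5x_Y.
Solving the two reaction functions simultaneously: (1 − (−0.4)(−0.5))x_Y = 11.37 − 0.4·12.8375, so 0.8x_Y = 6.235 and x_Y = 1247/160.
Then x_W = 12.8375 − 0.5·(1247/160) = 2861/320.
Equilibrium price: P = 140.7 − 4·(1071/64) = 73.7625.

73.7625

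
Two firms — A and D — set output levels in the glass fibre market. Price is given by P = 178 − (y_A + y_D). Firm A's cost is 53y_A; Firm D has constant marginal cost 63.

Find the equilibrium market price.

Firm A's profit: π = y_A(178 − (y_A + y_D)) − 53y_A.
∂π/∂y_A = 125 − 2y_A − y_D = 0, so y_A = 62.5 − 0.5y_D.
By the same steps for D: y_D = 57.5 − 0.5y_A.
Plugging y_D into A's best response: y_A = 62.5 − 0.5(57.5 − 0.5y_A) ⇒ 0.75y_A = 33.75, so y_A = 45.
Then y_D = 57.5 − 0.5·45 = 35.
Equilibrium price: P = 178 − 80 = 98.

98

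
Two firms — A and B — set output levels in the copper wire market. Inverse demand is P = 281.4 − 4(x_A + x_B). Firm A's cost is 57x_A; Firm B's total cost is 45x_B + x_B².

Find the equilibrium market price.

138.15

Firm A's profit: π = x_A(281.4 − 4(x_A + x_B)) − 57x_A.
∂π/∂x_A = 224.4 − 8x_A − 4x_B = 0, so x_A = 28.05 − 0.5x_B.
For B: ∂π/∂x_B = 236.4 − 10x_B − 4x_A = 0 ⇒ x_B = 23.64 − 0.4x_A.
Plugging x_B into A's best response: x_A = 28.05 − 0.5(23.64 − 0.4x_A) ⇒ 0.8x_A = 16.23, so x_A = 20.2875.
Then x_B = 23.64 − 0.4·20.2875 = 15.525.
Equilibrium price: P = 281.4 − 4·35.8125 = 138.15.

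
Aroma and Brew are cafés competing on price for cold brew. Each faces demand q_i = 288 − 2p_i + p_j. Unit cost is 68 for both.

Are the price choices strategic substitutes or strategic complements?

strategic complements

Aroma's profit: π = (p_{Aroma} − 68)(288 − 2p_{Aroma} + p_{Brew}).
∂π/∂p_{Aroma} = 424 − 4p_{Aroma} + p_{Brew} = 0 ⇒ p_{Aroma} = 106 + 0.25p_{Brew}.
The best-response slope dp_{Aroma}/dp_{Brew} = 0.25 > 0: the reaction function is upward-sloping, so the choices are strategic complements.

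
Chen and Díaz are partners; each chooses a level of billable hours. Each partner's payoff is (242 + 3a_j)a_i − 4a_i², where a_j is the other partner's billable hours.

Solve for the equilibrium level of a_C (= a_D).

48.4

Chen's payoff is (242 + 3a_D)a_C − 4a_C².
∂π/∂a_C = 242 + 3a_D − 8a_C = 0, so a_C = 30.25 + 0.375a_D.
By symmetry a_D = a_C; substituting into the reaction function, 0.625a_C = 30.25 and a_C = 48.4.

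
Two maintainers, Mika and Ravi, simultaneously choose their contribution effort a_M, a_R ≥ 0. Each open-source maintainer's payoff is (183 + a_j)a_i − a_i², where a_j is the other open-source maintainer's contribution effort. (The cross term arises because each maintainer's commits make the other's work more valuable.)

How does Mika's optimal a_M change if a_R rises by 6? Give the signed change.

Mika's payoff is (183 + a_R)a_M − a_M².
∂π/∂a_M = 183 + a_R − 2a_M = 0, so a_M = 91.5 + 0.5a_R.
The reaction-function slope is 0.5, so a 6-unit rise in a_R moves a_M by 0.5 × 6 = 3. Mika's best response rises — the actions are strategic complements.

3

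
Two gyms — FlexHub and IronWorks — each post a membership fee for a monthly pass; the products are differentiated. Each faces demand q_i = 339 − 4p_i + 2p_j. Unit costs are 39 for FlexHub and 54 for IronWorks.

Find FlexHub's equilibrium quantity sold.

FlexHub's profit: π = (p_{FlexHub} − 39)(339 − 4p_{FlexHub} + 2p_{IronWorks}).
∂π/∂p_{FlexHub} = 495 − 8p_{FlexHub} + 2p_{IronWorks} = 0 ⇒ p_{FlexHub} = 61.875 + 0.25p_{IronWorks}.
Similarly p_{IronWorks} = 69.375 + 0.25p_{FlexHub}.
Solving the two reaction functions simultaneously: (1 − (0.25)(0.25))p_{FlexHub} = 61.875 + 0.25·69.375, so 0.9375p_{FlexHub} = 2535/32 and p_{FlexHub} = 84.5.
Then p_{IronWorks} = 69.375 + 0.25·84.5 = 90.5.
q_{FlexHub} = 339 − 4·84.5 + 2·90.5 = 182.

182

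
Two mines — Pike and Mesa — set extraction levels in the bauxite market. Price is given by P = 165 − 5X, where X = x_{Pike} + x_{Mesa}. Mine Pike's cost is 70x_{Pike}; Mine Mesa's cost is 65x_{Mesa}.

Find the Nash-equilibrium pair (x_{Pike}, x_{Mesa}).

Mine Pike's profit: π = x_{Pike}(165 − 5(x_{Pike} + x_{Mesa})) − 70x_{Pike}.
∂π/∂x_{Pike} = 95 − 10x_{Pike} − 5x_{Mesa} = 0, so x_{Pike} = 9.5 − 0.5x_{Mesa}.
By the same steps for Mesa: x_{Mesa} = 10 − 0.5x_{Pike}.
Substituting the second reaction function into the first: x_{Pike} = 9.5 − 0.5(10 − 0.5x_{Pike}), which gives 0.75x_{Pike} = 4.5 ⇒ x_{Pike} = 6.
Then x_{Mesa} = 10 − 0.5·6 = 7.

6, 7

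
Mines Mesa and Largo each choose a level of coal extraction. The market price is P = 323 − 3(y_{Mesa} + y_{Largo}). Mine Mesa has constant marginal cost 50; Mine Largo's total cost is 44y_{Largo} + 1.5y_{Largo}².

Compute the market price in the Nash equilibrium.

158

Mine Mesa's profit: π = y_{Mesa}(323 − 3(y_{Mesa} + y_{Largo})) − 50y_{Mesa}.
∂π/∂y_{Mesa} = 273 − 6y_{Mesa} − 3y_{Largo} = 0, so y_{Mesa} = 45.5 − 0.5y_{Largo}.
For Largo: ∂π/∂y_{Largo} = 279 − 9y_{Largo} − 3y_{Mesa} = 0 ⇒ y_{Largo} = 31 − (1/3)y_{Mesa}.
Substituting the second reaction function into the first: y_{Mesa} = 45.5 − 0.5(31 − (1/3)y_{Mesa}), which gives (5/6)y_{Mesa} = 30 ⇒ y_{Mesa} = 36.
Then y_{Largo} = 31 − (1/3)·36 = 19.
Equilibrium price: P = 323 − 3·55 = 158.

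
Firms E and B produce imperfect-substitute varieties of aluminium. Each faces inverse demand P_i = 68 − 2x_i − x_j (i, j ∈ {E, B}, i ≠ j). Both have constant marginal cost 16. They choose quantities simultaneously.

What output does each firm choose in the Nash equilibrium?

10.4

Firm E's profit: π = x_E(68 − 2x_E − x_B) − 16x_E.
∂π/∂x_E = 52 − 4x_E − x_B = 0 ⇒ x_E = 13 − 0.25x_B.
By symmetry x_B = x_E; substituting into the reaction function, 1.25x_E = 13 and x_E = 10.4.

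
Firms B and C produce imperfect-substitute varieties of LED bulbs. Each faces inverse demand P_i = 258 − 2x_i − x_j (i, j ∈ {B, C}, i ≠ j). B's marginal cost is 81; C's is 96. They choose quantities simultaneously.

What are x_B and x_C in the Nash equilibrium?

Firm B's profit: π = x_B(258 − 2x_B − x_C) − 81x_B.
∂π/∂x_B = 177 − 4x_B − x_C = 0 ⇒ x_B = 44.25 − 0.25x_C.
Similarly x_C = 40.5 − 0.25x_B.
Solving the two reaction functions simultaneously: (1 − (−0.25)(−0.25))x_B = 44.25 − 0.25·40.5, so 0.9375x_B = 34.125 and x_B = 36.4.
Then x_C = 40.5 − 0.25·36.4 = 31.4.

36.4, 31.4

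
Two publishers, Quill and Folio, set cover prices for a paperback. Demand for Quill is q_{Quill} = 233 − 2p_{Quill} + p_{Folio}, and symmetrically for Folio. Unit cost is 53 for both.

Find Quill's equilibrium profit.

7200

Quill's profit: π = (p_{Quill} − 53)(233 − 2p_{Quill} + p_{Folio}).
∂π/∂p_{Quill} = 339 − 4p_{Quill} + p_{Folio} = 0 ⇒ p_{Quill} = 84.75 + 0.25p_{Folio}.
The game is symmetric, so in equilibrium p_{Folio} = p_{Quill}: the reaction function gives 0.75p_{Quill} = 84.75, hence p_{Quill} = 113.
q_{Quill} = 233 − 2·113 + 113 = 120.
Profit = (113 − 53)·120 = 7200.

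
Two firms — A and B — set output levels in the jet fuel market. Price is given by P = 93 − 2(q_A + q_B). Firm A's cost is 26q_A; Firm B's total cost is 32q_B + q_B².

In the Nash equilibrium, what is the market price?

54

Firm A's profit: π = q_A(93 − 2(q_A + q_B)) − 26q_A.
∂π/∂q_A = 67 − 4q_A − 2q_B = 0, so q_A = 16.75 − 0.5q_B.
For B: ∂π/∂q_B = 61 − 6q_B − 2q_A = 0 ⇒ q_B = 61/6 − (1/3)q_A.
Plugging q_B into A's best response: q_A = 16.75 − 0.5(61/6 − (1/3)q_A) ⇒ (5/6)q_A = 35/3, so q_A = 14.
Then q_B = 61/6 − (1/3)·14 = 5.5.
Equilibrium price: P = 93 − 2·19.5 = 54.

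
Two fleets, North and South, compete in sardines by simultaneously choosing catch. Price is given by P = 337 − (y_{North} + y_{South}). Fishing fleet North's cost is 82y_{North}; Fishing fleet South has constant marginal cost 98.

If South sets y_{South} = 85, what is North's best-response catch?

85

Fishing fleet North's profit: π = y_{North}(337 − (y_{North} + y_{South})) − 82y_{North}.
∂π/∂y_{North} = 255 − 2y_{North} − y_{South} = 0, so y_{North} = 127.5 − 0.5y_{South}.
At y_{South} = 85: y_{North} = 127.5 − 0.5·85 = 85.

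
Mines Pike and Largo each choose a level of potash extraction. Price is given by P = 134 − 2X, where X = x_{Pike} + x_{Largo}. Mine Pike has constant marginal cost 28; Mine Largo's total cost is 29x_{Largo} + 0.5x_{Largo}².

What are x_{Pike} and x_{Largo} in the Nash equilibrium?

20, 13

Mine Pike's profit: π = x_{Pike}(134 − 2(x_{Pike} + x_{Largo})) − 28x_{Pike}.
∂π/∂x_{Pike} = 106 − 4x_{Pike} − 2x_{Largo} = 0, so x_{Pike} = 26.5 − 0.5x_{Largo}.
For Largo: ∂π/∂x_{Largo} = 105 − 5x_{Largo} − 2x_{Pike} = 0 ⇒ x_{Largo} = 21 − 0.4x_{Pike}.
Plugging x_{Largo} into Pike's best response: x_{Pike} = 26.5 − 0.5(21 − 0.4x_{Pike}) ⇒ 0.8x_{Pike} = 16, so x_{Pike} = 20.
Then x_{Largo} = 21 − 0.4·20 = 13.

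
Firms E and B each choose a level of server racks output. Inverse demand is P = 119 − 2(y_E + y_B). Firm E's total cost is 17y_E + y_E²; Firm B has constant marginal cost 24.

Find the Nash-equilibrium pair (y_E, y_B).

Firm E's profit: π = y_E(119 − 2(y_E + y_B)) − 17y_E − y_E².
∂π/∂y_E = 102 − 6y_E − 2y_B = 0, so y_E = 17 − (1/3)y_B.
For B: ∂π/∂y_B = 95 − 4y_B − 2y_E = 0 ⇒ y_B = 23.75 − 0.5y_E.
Plugging y_B into E's best response: y_E = 17 − (1/3)(23.75 − 0.5y_E) ⇒ (5/6)y_E = 109/12, so y_E = 10.9.
Then y_B = 23.75 − 0.5·10.9 = 18.3.

10.9, 18.3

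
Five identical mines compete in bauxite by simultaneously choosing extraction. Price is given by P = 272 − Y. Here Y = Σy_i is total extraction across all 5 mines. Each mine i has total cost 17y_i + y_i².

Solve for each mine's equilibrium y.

31.875

A representative mine's profit is π_i = y_i(272 − Y) − 17y_i − y_i², with Y = y_i + Σ_{j≠i} y_j.
First-order condition: 255 − 4y_i − Σ_{j≠i} y_j = 0.
Imposing symmetry (y_j = y for all j) turns Σ_{j≠i} y_j into 4y, so 255 = 8y and y = 31.875.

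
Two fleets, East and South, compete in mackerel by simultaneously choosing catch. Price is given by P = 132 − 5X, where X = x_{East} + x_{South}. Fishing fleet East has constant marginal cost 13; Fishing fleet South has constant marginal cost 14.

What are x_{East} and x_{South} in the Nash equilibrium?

8, 7.8

Fishing fleet East's profit: π = x_{East}(132 − 5(x_{East} + x_{South})) − 13x_{East}.
∂π/∂x_{East} = 119 − 10x_{East} − 5x_{South} = 0, so x_{East} = 11.9 − 0.5x_{South}.
By the same steps for South: x_{South} = 11.8 − 0.5x_{East}.
Solving the two reaction functions simultaneously: (1 − (−0.5)(−0.5))x_{East} = 11.9 − 0.5·11.8, so 0.75x_{East} = 6 and x_{East} = 8.
Then x_{South} = 11.8 − 0.5·8 = 7.8.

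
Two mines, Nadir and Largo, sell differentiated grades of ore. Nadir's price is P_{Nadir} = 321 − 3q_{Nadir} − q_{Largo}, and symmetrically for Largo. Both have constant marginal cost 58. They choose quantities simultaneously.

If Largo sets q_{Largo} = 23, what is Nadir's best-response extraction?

40

Mine Nadir's profit: π = q_{Nadir}(321 − 3q_{Nadir} − q_{Largo}) − 58q_{Nadir}.
∂π/∂q_{Nadir} = 263 − 6q_{Nadir} − q_{Largo} = 0 ⇒ q_{Nadir} = 263/6 − (1/6)q_{Largo}.
At q_{Largo} = 23: q_{Nadir} = 263/6 − (1/6)·23 = 40.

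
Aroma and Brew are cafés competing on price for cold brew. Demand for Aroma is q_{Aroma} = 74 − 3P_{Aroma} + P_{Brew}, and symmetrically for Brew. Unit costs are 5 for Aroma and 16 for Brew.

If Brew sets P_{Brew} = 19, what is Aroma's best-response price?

Aroma's profit: π = (P_{Aroma} − 5)(74 − 3P_{Aroma} + P_{Brew}).
∂π/∂P_{Aroma} = 89 − 6P_{Aroma} + P_{Brew} = 0 ⇒ P_{Aroma} = 89/6 + (1/6)P_{Brew}.
At P_{Brew} = 19: P_{Aroma} = 89/6 + (1/6)·19 = 18.

18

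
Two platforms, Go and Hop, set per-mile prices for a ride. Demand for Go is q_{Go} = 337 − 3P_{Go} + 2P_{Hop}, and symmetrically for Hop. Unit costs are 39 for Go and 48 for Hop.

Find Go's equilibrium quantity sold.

228.5625

Go's profit: π = (P_{Go} − 39)(337 − 3P_{Go} + 2P_{Hop}).
∂π/∂P_{Go} = 454 − 6P_{Go} + 2P_{Hop} = 0 ⇒ P_{Go} = 227/3 + (1/3)P_{Hop}.
Similarly P_{Hop} = 481/6 + (1/3)P_{Go}.
Plugging P_{Hop} into Go's best response: P_{Go} = 227/3 + (1/3)(481/6 + (1/3)P_{Go}) ⇒ (8/9)P_{Go} = 1843/18, so P_{Go} = 115.1875.
Then P_{Hop} = 481/6 + (1/3)·115.1875 = 118.5625.
q_{Go} = 337 − 3·115.1875 + 2·118.5625 = 228.5625.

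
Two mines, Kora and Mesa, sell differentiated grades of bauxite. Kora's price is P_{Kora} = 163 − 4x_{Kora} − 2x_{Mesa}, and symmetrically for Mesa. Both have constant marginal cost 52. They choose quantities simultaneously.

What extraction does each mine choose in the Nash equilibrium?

11.1

Mine Kora's profit: π = x_{Kora}(163 − 4x_{Kora} − 2x_{Mesa}) − 52x_{Kora}.
∂π/∂x_{Kora} = 111 − 8x_{Kora} − 2x_{Mesa} = 0 ⇒ x_{Kora} = 13.875 − 0.25x_{Mesa}.
The game is symmetric, so in equilibrium x_{Mesa} = x_{Kora}: the reaction function gives 1.25x_{Kora} = 13.875, hence x_{Kora} = 11.1.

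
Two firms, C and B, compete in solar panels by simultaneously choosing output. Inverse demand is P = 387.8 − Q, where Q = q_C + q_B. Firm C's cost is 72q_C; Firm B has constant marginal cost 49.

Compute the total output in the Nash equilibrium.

Firm C's profit: π = q_C(387.8 − (q_C + q_B)) − 72q_C.
∂π/∂q_C = 315.8 − 2q_C − q_B = 0, so q_C = 157.9 − 0.5q_B.
By the same steps for B: q_B = 169.4 − 0.5q_C.
Plugging q_B into C's best response: q_C = 157.9 − 0.5(169.4 − 0.5q_C) ⇒ 0.75q_C = 73.2, so q_C = 97.6.
Then q_B = 169.4 − 0.5·97.6 = 120.6.
Total output: 97.6 + 120.6 = 218.2.

218.2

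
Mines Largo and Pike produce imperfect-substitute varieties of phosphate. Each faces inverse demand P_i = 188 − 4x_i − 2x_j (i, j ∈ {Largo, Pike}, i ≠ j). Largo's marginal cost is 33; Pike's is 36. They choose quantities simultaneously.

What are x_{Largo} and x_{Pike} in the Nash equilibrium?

Mine Largo's profit: π = x_{Largo}(188 − 4x_{Largo} − 2x_{Pike}) − 33x_{Largo}.
∂π/∂x_{Largo} = 155 − 8x_{Largo} − 2x_{Pike} = 0 ⇒ x_{Largo} = 19.375 − 0.25x_{Pike}.
Similarly x_{Pike} = 19 − 0.25x_{Largo}.
Plugging x_{Pike} into Largo's best response: x_{Largo} = 19.375 − 0.25(19 − 0.25x_{Largo}) ⇒ 0.9375x_{Largo} = 14.625, so x_{Largo} = 15.6.
Then x_{Pike} = 19 − 0.25·15.6 = 15.1.

15.6, 15.1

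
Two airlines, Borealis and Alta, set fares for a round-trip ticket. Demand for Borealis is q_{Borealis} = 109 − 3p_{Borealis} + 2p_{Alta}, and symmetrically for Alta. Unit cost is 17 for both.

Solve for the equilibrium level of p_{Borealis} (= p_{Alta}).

Borealis's profit: π = (p_{Borealis} − 17)(109 − 3p_{Borealis} + 2p_{Alta}).
∂π/∂p_{Borealis} = 160 − 6p_{Borealis} + 2p_{Alta} = 0 ⇒ p_{Borealis} = 80/3 + (1/3)p_{Alta}.
By symmetry p_{Alta} = p_{Borealis}; substituting into the reaction function, (2/3)p_{Borealis} = 80/3 and p_{Borealis} = 40.

40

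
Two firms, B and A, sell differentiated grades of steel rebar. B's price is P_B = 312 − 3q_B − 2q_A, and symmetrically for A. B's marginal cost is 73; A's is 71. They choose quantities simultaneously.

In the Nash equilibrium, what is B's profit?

2655.1875

Firm B's profit: π = q_B(312 − 3q_B − 2q_A) − 73q_B.
∂π/∂q_B = 239 − 6q_B − 2q_A = 0 ⇒ q_B = 239/6 − (1/3)q_A.
Similarly q_A = 241/6 − (1/3)q_B.
Solving the two reaction functions simultaneously: (1 − (−1/3)(−1/3))q_B = 239/6 − (1/3)·(241/6), so (8/9)q_B = 238/9 and q_B = 29.75.
Then q_A = 241/6 − (1/3)·29.75 = 30.25.
P_B = 312 − 3·29.75 − 2·30.25 = 162.25.
Profit = (162.25 − 73)·29.75 = 2655.1875.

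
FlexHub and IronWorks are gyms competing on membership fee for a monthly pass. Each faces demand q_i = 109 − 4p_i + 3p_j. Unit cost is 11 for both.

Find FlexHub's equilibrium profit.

FlexHub's profit: π = (p_{FlexHub} − 11)(109 − 4p_{FlexHub} + 3p_{IronWorks}).
∂π/∂p_{FlexHub} = 153 − 8p_{FlexHub} + 3p_{IronWorks} = 0 ⇒ p_{FlexHub} = 19.125 + 0.375p_{IronWorks}.
Setting p_{FlexHub} = p_{IronWorks} in the reaction function: p_{FlexHub} = 19.125 + 0.375p_{FlexHub}, so p_{FlexHub} = 19.125 / 0.625 = 30.6.
q_{FlexHub} = 109 − 4·30.6 + 3·30.6 = 78.4.
Profit = (30.6 − 11)·78.4 = 1536.64.

1536.64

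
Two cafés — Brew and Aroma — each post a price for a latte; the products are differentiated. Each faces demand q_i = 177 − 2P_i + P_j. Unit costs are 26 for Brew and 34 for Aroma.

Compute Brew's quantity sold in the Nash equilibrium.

Brew's profit: π = (P_{Brew} − 26)(177 − 2P_{Brew} + P_{Aroma}).
∂π/∂P_{Brew} = 229 − 4P_{Brew} + P_{Aroma} = 0 ⇒ P_{Brew} = 57.25 + 0.25P_{Aroma}.
Similarly P_{Aroma} = 61.25 + 0.25P_{Brew}.
Solving the two reaction functions simultaneously: (1 − (0.25)(0.25))P_{Brew} = 57.25 + 0.25·61.25, so 0.9375P_{Brew} = 72.5625 and P_{Brew} = 77.4.
Then P_{Aroma} = 61.25 + 0.25·77.4 = 80.6.
q_{Brew} = 177 − 2·77.4 + 80.6 = 102.8.

102.8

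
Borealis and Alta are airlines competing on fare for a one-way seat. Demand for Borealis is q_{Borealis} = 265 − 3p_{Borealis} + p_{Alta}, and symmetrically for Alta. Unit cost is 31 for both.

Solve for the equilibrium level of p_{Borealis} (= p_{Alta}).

Borealis's profit: π = (p_{Borealis} − 31)(265 − 3p_{Borealis} + p_{Alta}).
∂π/∂p_{Borealis} = 358 − 6p_{Borealis} + p_{Alta} = 0 ⇒ p_{Borealis} = 179/3 + (1/6)p_{Alta}.
The game is symmetric, so in equilibrium p_{Alta} = p_{Borealis}: the reaction function gives (5/6)p_{Borealis} = 179/3, hence p_{Borealis} = 71.6.

71.6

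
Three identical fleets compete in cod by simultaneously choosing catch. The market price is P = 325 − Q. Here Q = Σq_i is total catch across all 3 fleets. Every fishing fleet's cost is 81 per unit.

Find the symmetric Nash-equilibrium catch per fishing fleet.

61

A representative fishing fleet's profit is π_i = q_i(325 − Q) − 81q_i, with Q = q_i + Σ_{j≠i} q_j.
First-order condition: 244 − 2q_i − Σ_{j≠i} q_j = 0.
With identical fishing fleets, set every q_j = q: then 244 − 2q − 2q = 0, i.e. q = 244/4 = 61.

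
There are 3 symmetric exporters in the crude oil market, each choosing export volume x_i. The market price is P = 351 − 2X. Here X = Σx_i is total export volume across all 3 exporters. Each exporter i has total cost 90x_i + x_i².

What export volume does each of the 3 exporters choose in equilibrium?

A representative exporter's profit is π_i = x_i(351 − 2X) − 90x_i − x_i², with X = x_i + Σ_{j≠i} x_j.
First-order condition: 261 − 6x_i − 2Σ_{j≠i} x_j = 0.
Imposing symmetry (x_j = x for all j) turns Σ_{j≠i} x_j into 2x, so 261 = 10x and x = 26.1.

26.1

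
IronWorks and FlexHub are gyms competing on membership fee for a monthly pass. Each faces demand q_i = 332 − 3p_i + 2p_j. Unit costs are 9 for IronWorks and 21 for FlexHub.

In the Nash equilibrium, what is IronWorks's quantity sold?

IronWorks's profit: π = (p_{IronWorks} − 9)(332 − 3p_{IronWorks} + 2p_{FlexHub}).
∂π/∂p_{IronWorks} = 359 − 6p_{IronWorks} + 2p_{FlexHub} = 0 ⇒ p_{IronWorks} = 359/6 + (1/3)p_{FlexHub}.
Similarly p_{FlexHub} = 395/6 + (1/3)p_{IronWorks}.
Plugging p_{FlexHub} into IronWorks's best response: p_{IronWorks} = 359/6 + (1/3)(395/6 + (1/3)p_{IronWorks}) ⇒ (8/9)p_{IronWorks} = 736/9, so p_{IronWorks} = 92.
Then p_{FlexHub} = 395/6 + (1/3)·92 = 96.5.
q_{IronWorks} = 332 − 3·92 + 2·96.5 = 249.

249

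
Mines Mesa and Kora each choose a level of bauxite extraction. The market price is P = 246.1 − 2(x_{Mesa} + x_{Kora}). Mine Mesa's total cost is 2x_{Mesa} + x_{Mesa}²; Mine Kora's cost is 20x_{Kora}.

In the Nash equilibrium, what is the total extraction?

69.63

Mine Mesa's profit: π = x_{Mesa}(246.1 − 2(x_{Mesa} + x_{Kora})) − 2x_{Mesa} − x_{Mesa}².
∂π/∂x_{Mesa} = 244.1 − 6x_{Mesa} − 2x_{Kora} = 0, so x_{Mesa} = 2441/60 − (1/3)x_{Kora}.
For Kora: ∂π/∂x_{Kora} = 226.1 − 4x_{Kora} − 2x_{Mesa} = 0 ⇒ x_{Kora} = 56.525 − 0.5x_{Mesa}.
Solving the two reaction functions simultaneously: (1 − (−1/3)(−0.5))x_{Mesa} = 2441/60 − (1/3)·56.525, so (5/6)x_{Mesa} = 2621/120 and x_{Mesa} = 26.21.
Then x_{Kora} = 56.525 − 0.5·26.21 = 43.42.
Total extraction: 26.21 + 43.42 = 69.63.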